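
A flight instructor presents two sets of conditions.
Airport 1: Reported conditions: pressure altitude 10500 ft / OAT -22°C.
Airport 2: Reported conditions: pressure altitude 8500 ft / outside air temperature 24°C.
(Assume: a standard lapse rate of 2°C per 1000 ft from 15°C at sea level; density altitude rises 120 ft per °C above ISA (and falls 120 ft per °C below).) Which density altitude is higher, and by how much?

Airport 1: ISA temp = -6°C, deviation -16°C, DA = 10500 + 120 × (-16) = 8580 ft.
Airport 2: ISA temp = -2°C, deviation +26°C, DA = 8500 + 120 × 26 = 11620 ft.
Airport 2 is higher by 11620 − 8580 = 3040 ft.

Airport 2 by 3040 ft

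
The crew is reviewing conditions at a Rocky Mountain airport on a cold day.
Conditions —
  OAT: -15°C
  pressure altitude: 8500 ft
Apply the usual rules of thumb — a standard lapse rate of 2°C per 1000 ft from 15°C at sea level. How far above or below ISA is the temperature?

ISA temperature at 8500 ft = 15 − 2 × (8500/1000) = -2°C.
Deviation = OAT − ISA = -15 − (-2) = -13°C.

ISA-13°C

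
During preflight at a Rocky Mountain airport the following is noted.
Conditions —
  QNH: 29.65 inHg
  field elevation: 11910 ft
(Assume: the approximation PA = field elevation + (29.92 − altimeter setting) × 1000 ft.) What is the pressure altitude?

12180 ft

Pressure correction = (29.92 − 29.65) × 1000 = +270 ft.
Pressure altitude = 11910 + (+270) = 12180 ft.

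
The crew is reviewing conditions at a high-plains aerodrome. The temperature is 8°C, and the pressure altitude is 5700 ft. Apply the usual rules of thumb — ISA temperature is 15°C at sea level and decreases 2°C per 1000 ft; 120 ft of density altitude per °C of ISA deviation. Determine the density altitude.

6228 ft

ISA temperature at 5700 ft = 15 − 2 × (5700/1000) = 3.6°C.
ISA deviation = 8 − 3.6 = +4.4°C.
Density altitude = 5700 + 120 × (4.4) = 5700 + (+528) = 6228 ft.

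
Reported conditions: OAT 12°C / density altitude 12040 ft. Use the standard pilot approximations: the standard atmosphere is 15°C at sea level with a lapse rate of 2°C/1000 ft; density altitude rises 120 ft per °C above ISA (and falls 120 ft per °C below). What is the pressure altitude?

10000 ft

DA = PA + 120 × (OAT − (15 − 2·PA/1000)) = PA + 120·OAT − 1800 + 0.24·PA = 1.24·PA + 120·OAT − 1800.
So 1.24·PA = 12040 − 120 × 12 + 1800 = 12400.
PA = 12400 / 1.24 = 10000 ft.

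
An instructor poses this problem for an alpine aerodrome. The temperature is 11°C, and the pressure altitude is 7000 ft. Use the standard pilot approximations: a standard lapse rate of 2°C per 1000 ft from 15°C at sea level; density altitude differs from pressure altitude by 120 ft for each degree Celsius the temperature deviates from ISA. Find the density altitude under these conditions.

ISA temperature at 7000 ft = 15 − 2 × (7000/1000) = 1°C.
ISA deviation = 11 − 1 = +10°C.
Density altitude = 7000 + 120 × (10) = 7000 + (+1200) = 8200 ft.

8200 ft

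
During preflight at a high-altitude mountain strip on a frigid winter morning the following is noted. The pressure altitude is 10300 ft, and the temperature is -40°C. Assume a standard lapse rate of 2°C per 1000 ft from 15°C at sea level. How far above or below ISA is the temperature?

ISA temperature at 10300 ft = 15 − 2 × (10300/1000) = -5.6°C.
Deviation = OAT − ISA = -40 − (-5.6) = -34.4°C.

ISA-34.4°C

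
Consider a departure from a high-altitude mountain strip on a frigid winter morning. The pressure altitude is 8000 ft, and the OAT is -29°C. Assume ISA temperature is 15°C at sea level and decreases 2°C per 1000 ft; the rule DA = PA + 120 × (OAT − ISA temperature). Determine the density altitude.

ISA temperature at 8000 ft = 15 − 2 × (8000/1000) = -1°C.
ISA deviation = -29 − (-1) = -28°C.
Density altitude = 8000 + 120 × (-28) = 8000 + (-3360) = 4640 ft.

4640 ft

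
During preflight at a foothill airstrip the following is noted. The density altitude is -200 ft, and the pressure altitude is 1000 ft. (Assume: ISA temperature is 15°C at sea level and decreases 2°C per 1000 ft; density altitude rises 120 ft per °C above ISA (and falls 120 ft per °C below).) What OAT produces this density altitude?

Density altitude − pressure altitude = -200 − 1000 = -1200 ft.
At 120 ft/°C that is an ISA deviation of -1200/120 = -10°C.
ISA temperature at 1000 ft = 15 − 2 × (1000/1000) = 13°C.
OAT = ISA + deviation = 13 + (-10) = 3°C.

3°C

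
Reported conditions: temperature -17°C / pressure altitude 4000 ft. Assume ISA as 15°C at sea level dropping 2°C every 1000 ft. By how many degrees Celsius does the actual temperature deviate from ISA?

ISA-24°C

ISA temperature at 4000 ft = 15 − 2 × (4000/1000) = 7°C.
Deviation = OAT − ISA = -17 − 7 = -24°C.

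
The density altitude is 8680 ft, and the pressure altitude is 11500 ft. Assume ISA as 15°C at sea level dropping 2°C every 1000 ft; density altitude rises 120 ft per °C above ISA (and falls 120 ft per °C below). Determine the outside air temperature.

Density altitude − pressure altitude = 8680 − 11500 = -2820 ft.
At 120 ft/°C that is an ISA deviation of -2820/120 = -23.5°C.
ISA temperature at 11500 ft = 15 − 2 × (11500/1000) = -8°C.
OAT = ISA + deviation = -8 + (-23.5) = -31.5°C.

-31.5°C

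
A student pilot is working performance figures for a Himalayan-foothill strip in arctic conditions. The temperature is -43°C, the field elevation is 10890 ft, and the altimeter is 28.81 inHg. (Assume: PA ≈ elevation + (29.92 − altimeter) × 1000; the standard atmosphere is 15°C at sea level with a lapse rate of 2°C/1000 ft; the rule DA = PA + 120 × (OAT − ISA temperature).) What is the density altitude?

Pressure altitude = 10890 + (29.92 − 28.81) × 1000 = 10890 + (+1110) = 12000 ft.
ISA temperature at 12000 ft = 15 − 2 × (12000/1000) = -9°C.
ISA deviation = -43 − (-9) = -34°C.
Density altitude = 12000 + 120 × (-34) = 7920 ft.

7920 ft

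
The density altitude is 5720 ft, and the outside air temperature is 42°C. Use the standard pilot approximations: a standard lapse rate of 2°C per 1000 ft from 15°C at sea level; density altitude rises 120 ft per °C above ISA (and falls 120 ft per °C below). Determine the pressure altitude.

DA = PA + 120 × (OAT − (15 − 2·PA/1000)) = PA + 120·OAT − 1800 + 0.24·PA = 1.24·PA + 120·OAT − 1800.
So 1.24·PA = 5720 − 120 × 42 + 1800 = 2480.
PA = 2480 / 1.24 = 2000 ft.

2000 ft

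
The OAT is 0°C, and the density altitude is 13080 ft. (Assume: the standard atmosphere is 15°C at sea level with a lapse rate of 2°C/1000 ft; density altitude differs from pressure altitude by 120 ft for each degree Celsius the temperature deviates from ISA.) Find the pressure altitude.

12000 ft

DA = PA + 120 × (OAT − (15 − 2·PA/1000)) = PA + 120·OAT − 1800 + 0.24·PA = 1.24·PA + 120·OAT − 1800.
So 1.24·PA = 13080 − 120 × 0 + 1800 = 14880.
PA = 14880 / 1.24 = 12000 ft.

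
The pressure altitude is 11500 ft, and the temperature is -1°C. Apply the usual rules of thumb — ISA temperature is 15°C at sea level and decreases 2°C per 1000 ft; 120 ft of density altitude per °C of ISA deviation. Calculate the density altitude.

12340 ft

ISA temperature at 11500 ft = 15 − 2 × (11500/1000) = -8°C.
ISA deviation = -1 − (-8) = +7°C.
Density altitude = 11500 + 120 × (7) = 11500 + (+840) = 12340 ft.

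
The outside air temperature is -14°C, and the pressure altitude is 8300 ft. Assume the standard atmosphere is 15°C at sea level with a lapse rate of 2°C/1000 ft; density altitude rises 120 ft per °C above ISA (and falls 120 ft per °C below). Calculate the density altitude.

6812 ft

ISA temperature at 8300 ft = 15 − 2 × (8300/1000) = -1.6°C.
ISA deviation = -14 − (-1.6) = -12.4°C.
Density altitude = 8300 + 120 × (-12.4) = 8300 + (-1488) = 6812 ft.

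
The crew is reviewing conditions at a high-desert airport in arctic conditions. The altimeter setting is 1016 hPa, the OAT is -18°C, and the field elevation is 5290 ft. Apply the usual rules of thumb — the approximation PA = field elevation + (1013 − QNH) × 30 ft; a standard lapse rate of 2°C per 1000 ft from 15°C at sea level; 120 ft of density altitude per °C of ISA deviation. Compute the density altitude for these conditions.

Pressure altitude = 5290 + (1013 − 1016) × 30 = 5290 + (-90) = 5200 ft.
ISA temperature at 5200 ft = 15 − 2 × (5200/1000) = 4.6°C.
ISA deviation = -18 − 4.6 = -22.6°C.
Density altitude = 5200 + 120 × (-22.6) = 2488 ft.

2488 ft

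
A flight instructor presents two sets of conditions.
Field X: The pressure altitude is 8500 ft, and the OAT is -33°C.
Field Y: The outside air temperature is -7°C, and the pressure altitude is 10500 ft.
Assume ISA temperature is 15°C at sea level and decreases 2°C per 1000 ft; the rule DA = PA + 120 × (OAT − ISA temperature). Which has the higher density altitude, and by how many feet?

Field Y by 5600 ft

Field X: ISA temp = -2°C, deviation -31°C, DA = 8500 + 120 × (-31) = 4780 ft.
Field Y: ISA temp = -6°C, deviation -1°C, DA = 10500 + 120 × (-1) = 10380 ft.
Field Y is higher by 10380 − 4780 = 5600 ft.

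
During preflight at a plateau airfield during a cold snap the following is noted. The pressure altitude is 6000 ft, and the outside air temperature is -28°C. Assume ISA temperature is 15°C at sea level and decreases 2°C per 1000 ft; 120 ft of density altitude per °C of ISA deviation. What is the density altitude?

2280 ft

ISA temperature at 6000 ft = 15 − 2 × (6000/1000) = 3°C.
ISA deviation = -28 − 3 = -31°C.
Density altitude = 6000 + 120 × (-31) = 6000 + (-3720) = 2280 ft.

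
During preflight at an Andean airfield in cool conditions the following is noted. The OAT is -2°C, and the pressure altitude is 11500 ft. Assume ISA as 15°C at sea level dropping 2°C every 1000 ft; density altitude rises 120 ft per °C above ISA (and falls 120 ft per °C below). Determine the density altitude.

ISA temperature at 11500 ft = 15 − 2 × (11500/1000) = -8°C.
ISA deviation = -2 − (-8) = +6°C.
Density altitude = 11500 + 120 × (6) = 11500 + (+720) = 12220 ft.

12220 ft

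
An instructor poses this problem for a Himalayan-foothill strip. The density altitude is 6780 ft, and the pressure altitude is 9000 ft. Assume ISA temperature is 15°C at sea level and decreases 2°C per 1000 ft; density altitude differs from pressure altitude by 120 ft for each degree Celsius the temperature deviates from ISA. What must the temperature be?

-21.5°C

Density altitude − pressure altitude = 6780 − 9000 = -2220 ft.
At 120 ft/°C that is an ISA deviation of -2220/120 = -18.5°C.
ISA temperature at 9000 ft = 15 − 2 × (9000/1000) = -3°C.
OAT = ISA + deviation = -3 + (-18.5) = -21.5°C.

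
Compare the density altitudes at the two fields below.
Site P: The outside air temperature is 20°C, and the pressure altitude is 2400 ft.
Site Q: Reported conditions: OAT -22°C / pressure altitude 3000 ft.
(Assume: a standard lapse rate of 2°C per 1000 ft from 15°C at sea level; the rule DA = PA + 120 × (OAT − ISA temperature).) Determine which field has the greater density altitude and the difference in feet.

Site P by 4296 ft

Site P: ISA temp = 10.2°C, deviation +9.8°C, DA = 2400 + 120 × 9.8 = 3576 ft.
Site Q: ISA temp = 9°C, deviation -31°C, DA = 3000 + 120 × (-31) = -720 ft.
Site P is higher by 3576 − (-720) = 4296 ft.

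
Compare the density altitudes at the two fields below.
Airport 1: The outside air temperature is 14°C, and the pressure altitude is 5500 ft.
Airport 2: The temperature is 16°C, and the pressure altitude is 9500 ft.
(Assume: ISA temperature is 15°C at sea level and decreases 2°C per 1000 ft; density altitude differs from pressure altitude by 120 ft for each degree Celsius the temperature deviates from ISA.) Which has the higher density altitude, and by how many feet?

Airport 1: ISA temp = 4°C, deviation +10°C, DA = 5500 + 120 × 10 = 6700 ft.
Airport 2: ISA temp = -4°C, deviation +20°C, DA = 9500 + 120 × 20 = 11900 ft.
Airport 2 is higher by 11900 − 6700 = 5200 ft.

Airport 2 by 5200 ft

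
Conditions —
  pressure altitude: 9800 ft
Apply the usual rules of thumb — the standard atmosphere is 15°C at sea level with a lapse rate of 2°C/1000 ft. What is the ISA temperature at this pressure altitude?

-4.6°C

ISA temperature = 15 − 2 × (9800/1000) = 15 − 19.6 = -4.6°C.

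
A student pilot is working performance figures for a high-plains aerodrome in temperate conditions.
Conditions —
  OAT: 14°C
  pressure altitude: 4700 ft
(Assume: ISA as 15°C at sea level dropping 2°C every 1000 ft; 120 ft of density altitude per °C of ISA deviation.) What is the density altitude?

ISA temperature at 4700 ft = 15 − 2 × (4700/1000) = 5.6°C.
ISA deviation = 14 − 5.6 = +8.4°C.
Density altitude = 4700 + 120 × (8.4) = 4700 + (+1008) = 5708 ft.

5708 ft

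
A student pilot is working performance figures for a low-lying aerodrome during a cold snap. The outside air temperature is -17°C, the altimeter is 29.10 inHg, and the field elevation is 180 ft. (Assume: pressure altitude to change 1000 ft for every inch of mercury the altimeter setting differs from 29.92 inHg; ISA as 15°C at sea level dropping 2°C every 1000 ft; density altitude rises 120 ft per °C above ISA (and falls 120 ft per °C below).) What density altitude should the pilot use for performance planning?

-2600 ft

Pressure altitude = 180 + (29.92 − 29.10) × 1000 = 180 + (+820) = 1000 ft.
ISA temperature at 1000 ft = 15 − 2 × (1000/1000) = 13°C.
ISA deviation = -17 − 13 = -30°C.
Density altitude = 1000 + 120 × (-30) = -2600 ft.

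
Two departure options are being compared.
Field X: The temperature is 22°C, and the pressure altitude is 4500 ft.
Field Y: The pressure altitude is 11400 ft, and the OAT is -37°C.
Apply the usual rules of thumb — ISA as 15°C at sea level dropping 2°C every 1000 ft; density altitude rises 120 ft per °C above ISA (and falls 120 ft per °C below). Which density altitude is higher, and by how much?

Field X: ISA temp = 6°C, deviation +16°C, DA = 4500 + 120 × 16 = 6420 ft.
Field Y: ISA temp = -7.8°C, deviation -29.2°C, DA = 11400 + 120 × (-29.2) = 7896 ft.
Field Y is higher by 7896 − 6420 = 1476 ft.

Field Y by 1476 ft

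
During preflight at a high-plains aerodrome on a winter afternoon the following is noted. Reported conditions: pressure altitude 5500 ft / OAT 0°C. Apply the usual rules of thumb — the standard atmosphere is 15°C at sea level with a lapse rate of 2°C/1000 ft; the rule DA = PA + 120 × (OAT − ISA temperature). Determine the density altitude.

ISA temperature at 5500 ft = 15 − 2 × (5500/1000) = 4°C.
ISA deviation = 0 − 4 = -4°C.
Density altitude = 5500 + 120 × (-4) = 5500 + (-480) = 5020 ft.

5020 ft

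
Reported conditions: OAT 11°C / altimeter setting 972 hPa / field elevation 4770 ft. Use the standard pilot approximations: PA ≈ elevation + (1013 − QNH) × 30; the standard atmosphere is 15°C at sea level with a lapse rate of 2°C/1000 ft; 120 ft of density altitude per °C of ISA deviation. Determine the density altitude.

Pressure altitude = 4770 + (1013 − 972) × 30 = 4770 + (+1230) = 6000 ft.
ISA temperature at 6000 ft = 15 − 2 × (6000/1000) = 3°C.
ISA deviation = 11 − 3 = +8°C.
Density altitude = 6000 + 120 × (8) = 6960 ft.

6960 ft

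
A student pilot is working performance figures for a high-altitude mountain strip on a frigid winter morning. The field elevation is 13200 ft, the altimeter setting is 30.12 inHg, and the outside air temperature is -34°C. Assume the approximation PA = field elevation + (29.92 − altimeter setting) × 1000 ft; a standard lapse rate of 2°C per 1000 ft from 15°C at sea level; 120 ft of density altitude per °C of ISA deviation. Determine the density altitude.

Pressure altitude = 13200 + (29.92 − 30.12) × 1000 = 13200 + (-200) = 13000 ft.
ISA temperature at 13000 ft = 15 − 2 × (13000/1000) = -11°C.
ISA deviation = -34 − (-11) = -23°C.
Density altitude = 13000 + 120 × (-23) = 10240 ft.

10240 ft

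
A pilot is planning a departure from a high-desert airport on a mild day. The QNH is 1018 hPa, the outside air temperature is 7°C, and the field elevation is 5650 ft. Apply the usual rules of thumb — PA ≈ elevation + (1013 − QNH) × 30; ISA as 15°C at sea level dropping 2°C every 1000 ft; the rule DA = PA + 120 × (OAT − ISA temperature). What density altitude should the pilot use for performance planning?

5860 ft

Pressure altitude = 5650 + (1013 − 1018) × 30 = 5650 + (-150) = 5500 ft.
ISA temperature at 5500 ft = 15 − 2 × (5500/1000) = 4°C.
ISA deviation = 7 − 4 = +3°C.
Density altitude = 5500 + 120 × (3) = 5860 ft.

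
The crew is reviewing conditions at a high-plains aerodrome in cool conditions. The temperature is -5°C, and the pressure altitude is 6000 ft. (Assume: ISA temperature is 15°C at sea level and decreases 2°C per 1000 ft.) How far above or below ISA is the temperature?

ISA-8°C

ISA temperature at 6000 ft = 15 − 2 × (6000/1000) = 3°C.
Deviation = OAT − ISA = -5 − 3 = -8°C.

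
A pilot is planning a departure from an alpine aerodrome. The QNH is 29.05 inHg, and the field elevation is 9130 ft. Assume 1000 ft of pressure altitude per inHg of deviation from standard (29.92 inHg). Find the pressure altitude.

Pressure correction = (29.92 − 29.05) × 1000 = +870 ft.
Pressure altitude = 9130 + (+870) = 10000 ft.

10000 ft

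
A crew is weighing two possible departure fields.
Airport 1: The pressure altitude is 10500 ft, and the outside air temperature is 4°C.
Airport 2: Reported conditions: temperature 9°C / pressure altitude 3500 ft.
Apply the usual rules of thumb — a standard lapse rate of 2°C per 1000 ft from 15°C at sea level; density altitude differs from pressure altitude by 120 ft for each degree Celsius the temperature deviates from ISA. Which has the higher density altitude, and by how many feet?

Airport 1: ISA temp = -6°C, deviation +10°C, DA = 10500 + 120 × 10 = 11700 ft.
Airport 2: ISA temp = 8°C, deviation +1°C, DA = 3500 + 120 × 1 = 3620 ft.
Airport 1 is higher by 11700 − 3620 = 8080 ft.

Airport 1 by 8080 ft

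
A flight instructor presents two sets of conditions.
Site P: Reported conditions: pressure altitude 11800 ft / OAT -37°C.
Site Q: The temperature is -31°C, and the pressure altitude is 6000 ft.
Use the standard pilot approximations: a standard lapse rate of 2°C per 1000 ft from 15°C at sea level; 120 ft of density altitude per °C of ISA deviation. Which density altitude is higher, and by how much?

Site P: ISA temp = -8.6°C, deviation -28.4°C, DA = 11800 + 120 × (-28.4) = 8392 ft.
Site Q: ISA temp = 3°C, deviation -34°C, DA = 6000 + 120 × (-34) = 1920 ft.
Site P is higher by 8392 − 1920 = 6472 ft.

Site P by 6472 ft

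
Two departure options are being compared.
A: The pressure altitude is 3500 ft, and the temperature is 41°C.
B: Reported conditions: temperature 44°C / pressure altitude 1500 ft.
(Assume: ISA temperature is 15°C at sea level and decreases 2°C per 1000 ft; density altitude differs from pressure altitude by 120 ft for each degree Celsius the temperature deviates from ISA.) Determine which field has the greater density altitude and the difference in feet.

A by 2120 ft

A: ISA temp = 8°C, deviation +33°C, DA = 3500 + 120 × 33 = 7460 ft.
B: ISA temp = 12°C, deviation +32°C, DA = 1500 + 120 × 32 = 5340 ft.
A is higher by 7460 − 5340 = 2120 ft.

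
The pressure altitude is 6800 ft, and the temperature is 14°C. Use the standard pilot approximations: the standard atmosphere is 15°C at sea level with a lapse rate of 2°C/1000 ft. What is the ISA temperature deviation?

ISA temperature at 6800 ft = 15 − 2 × (6800/1000) = 1.4°C.
Deviation = OAT − ISA = 14 − 1.4 = +12.6°C.

ISA+12.6°C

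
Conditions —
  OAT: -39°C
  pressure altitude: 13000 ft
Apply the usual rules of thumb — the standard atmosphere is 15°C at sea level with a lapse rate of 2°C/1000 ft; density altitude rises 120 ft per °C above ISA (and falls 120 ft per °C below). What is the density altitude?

ISA temperature at 13000 ft = 15 − 2 × (13000/1000) = -11°C.
ISA deviation = -39 − (-11) = -28°C.
Density altitude = 13000 + 120 × (-28) = 13000 + (-3360) = 9640 ft.

9640 ft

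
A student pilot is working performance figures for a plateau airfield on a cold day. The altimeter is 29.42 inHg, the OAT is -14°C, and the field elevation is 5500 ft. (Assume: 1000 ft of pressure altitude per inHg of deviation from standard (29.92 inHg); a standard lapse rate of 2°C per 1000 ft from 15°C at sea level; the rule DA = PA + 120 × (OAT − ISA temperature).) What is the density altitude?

Pressure altitude = 5500 + (29.92 − 29.42) × 1000 = 5500 + (+500) = 6000 ft.
ISA temperature at 6000 ft = 15 − 2 × (6000/1000) = 3°C.
ISA deviation = -14 − 3 = -17°C.
Density altitude = 6000 + 120 × (-17) = 3960 ft.

3960 ft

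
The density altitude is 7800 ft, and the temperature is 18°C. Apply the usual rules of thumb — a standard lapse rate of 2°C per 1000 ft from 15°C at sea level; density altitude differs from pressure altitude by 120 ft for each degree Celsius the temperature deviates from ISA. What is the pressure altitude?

DA = PA + 120 × (OAT − (15 − 2·PA/1000)) = PA + 120·OAT − 1800 + 0.24·PA = 1.24·PA + 120·OAT − 1800.
So 1.24·PA = 7800 − 120 × 18 + 1800 = 7440.
PA = 7440 / 1.24 = 6000 ft.

6000 ft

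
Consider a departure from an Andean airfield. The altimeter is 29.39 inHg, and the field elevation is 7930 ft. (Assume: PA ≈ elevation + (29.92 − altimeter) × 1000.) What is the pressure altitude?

Pressure correction = (29.92 − 29.39) × 1000 = +530 ft.
Pressure altitude = 7930 + (+530) = 8460 ft.

8460 ft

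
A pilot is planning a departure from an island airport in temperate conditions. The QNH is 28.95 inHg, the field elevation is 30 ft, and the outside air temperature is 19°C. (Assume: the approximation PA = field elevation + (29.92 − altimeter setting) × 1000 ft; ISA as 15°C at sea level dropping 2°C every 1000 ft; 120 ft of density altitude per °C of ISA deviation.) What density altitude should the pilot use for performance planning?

Pressure altitude = 30 + (29.92 − 28.95) × 1000 = 30 + (+970) = 1000 ft.
ISA temperature at 1000 ft = 15 − 2 × (1000/1000) = 13°C.
ISA deviation = 19 − 13 = +6°C.
Density altitude = 1000 + 120 × (6) = 1720 ft.

1720 ft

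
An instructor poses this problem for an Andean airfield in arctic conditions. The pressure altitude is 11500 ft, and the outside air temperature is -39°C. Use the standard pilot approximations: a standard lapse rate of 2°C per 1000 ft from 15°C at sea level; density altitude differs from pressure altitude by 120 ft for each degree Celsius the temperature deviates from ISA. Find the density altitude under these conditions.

ISA temperature at 11500 ft = 15 − 2 × (11500/1000) = -8°C.
ISA deviation = -39 − (-8) = -31°C.
Density altitude = 11500 + 120 × (-31) = 11500 + (-3720) = 7780 ft.

7780 ft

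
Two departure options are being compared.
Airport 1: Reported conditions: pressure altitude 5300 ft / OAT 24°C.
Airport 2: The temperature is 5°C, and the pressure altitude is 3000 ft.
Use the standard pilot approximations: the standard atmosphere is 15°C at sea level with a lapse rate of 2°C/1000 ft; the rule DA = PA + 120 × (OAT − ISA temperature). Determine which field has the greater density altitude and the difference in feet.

Airport 1 by 5132 ft

Airport 1: ISA temp = 4.4°C, deviation +19.6°C, DA = 5300 + 120 × 19.6 = 7652 ft.
Airport 2: ISA temp = 9°C, deviation -4°C, DA = 3000 + 120 × (-4) = 2520 ft.
Airport 1 is higher by 7652 − 2520 = 5132 ft.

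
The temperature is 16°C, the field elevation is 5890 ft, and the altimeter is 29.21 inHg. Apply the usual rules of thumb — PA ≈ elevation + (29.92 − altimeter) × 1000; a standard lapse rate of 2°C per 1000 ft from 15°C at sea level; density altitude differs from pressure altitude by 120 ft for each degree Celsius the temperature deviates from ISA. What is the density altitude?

Pressure altitude = 5890 + (29.92 − 29.21) × 1000 = 5890 + (+710) = 6600 ft.
ISA temperature at 6600 ft = 15 − 2 × (6600/1000) = 1.8°C.
ISA deviation = 16 − 1.8 = +14.2°C.
Density altitude = 6600 + 120 × (14.2) = 8304 ft.

8304 ft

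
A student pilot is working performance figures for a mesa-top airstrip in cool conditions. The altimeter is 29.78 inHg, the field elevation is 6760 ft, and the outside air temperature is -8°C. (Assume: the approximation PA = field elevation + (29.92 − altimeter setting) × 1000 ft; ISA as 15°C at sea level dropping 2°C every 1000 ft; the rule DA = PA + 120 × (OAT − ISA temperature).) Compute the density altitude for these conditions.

Pressure altitude = 6760 + (29.92 − 29.78) × 1000 = 6760 + (+140) = 6900 ft.
ISA temperature at 6900 ft = 15 − 2 × (6900/1000) = 1.2°C.
ISA deviation = -8 − 1.2 = -9.2°C.
Density altitude = 6900 + 120 × (-9.2) = 5796 ft.

5796 ft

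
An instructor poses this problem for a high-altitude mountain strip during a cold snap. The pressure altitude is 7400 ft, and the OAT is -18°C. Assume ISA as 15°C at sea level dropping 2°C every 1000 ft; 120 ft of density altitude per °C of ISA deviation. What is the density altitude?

ISA temperature at 7400 ft = 15 − 2 × (7400/1000) = 0.2°C.
ISA deviation = -18 − 0.2 = -18.2°C.
Density altitude = 7400 + 120 × (-18.2) = 7400 + (-2184) = 5216 ft.

5216 ft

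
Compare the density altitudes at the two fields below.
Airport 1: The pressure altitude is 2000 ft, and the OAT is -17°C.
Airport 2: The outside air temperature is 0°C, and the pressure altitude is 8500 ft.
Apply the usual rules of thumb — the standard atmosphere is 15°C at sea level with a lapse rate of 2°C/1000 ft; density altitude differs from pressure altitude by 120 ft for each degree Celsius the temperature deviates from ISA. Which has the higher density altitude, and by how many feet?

Airport 2 by 10100 ft

Airport 1: ISA temp = 11°C, deviation -28°C, DA = 2000 + 120 × (-28) = -1360 ft.
Airport 2: ISA temp = -2°C, deviation +2°C, DA = 8500 + 120 × 2 = 8740 ft.
Airport 2 is higher by 8740 − (-1360) = 10100 ft.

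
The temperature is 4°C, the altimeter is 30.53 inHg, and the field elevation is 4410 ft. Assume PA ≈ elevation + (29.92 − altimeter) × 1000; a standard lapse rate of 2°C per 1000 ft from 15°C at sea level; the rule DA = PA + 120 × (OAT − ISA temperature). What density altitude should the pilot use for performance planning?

3392 ft

Pressure altitude = 4410 + (29.92 − 30.53) × 1000 = 4410 + (-610) = 3800 ft.
ISA temperature at 3800 ft = 15 − 2 × (3800/1000) = 7.4°C.
ISA deviation = 4 − 7.4 = -3.4°C.
Density altitude = 3800 + 120 × (-3.4) = 3392 ft.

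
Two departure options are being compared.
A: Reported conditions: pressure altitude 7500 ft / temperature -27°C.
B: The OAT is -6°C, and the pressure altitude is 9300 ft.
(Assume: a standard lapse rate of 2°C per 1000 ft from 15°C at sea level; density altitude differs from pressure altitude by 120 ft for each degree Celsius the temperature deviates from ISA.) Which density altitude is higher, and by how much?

B by 4752 ft

A: ISA temp = 0°C, deviation -27°C, DA = 7500 + 120 × (-27) = 4260 ft.
B: ISA temp = -3.6°C, deviation -2.4°C, DA = 9300 + 120 × (-2.4) = 9012 ft.
B is higher by 9012 − 4260 = 4752 ft.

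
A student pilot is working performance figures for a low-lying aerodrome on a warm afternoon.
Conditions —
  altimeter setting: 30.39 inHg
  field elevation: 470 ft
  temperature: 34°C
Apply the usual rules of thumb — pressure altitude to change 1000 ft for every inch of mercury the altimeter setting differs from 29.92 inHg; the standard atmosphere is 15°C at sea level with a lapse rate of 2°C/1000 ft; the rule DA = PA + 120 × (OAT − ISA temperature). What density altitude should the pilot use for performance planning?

Pressure altitude = 470 + (29.92 − 30.39) × 1000 = 470 + (-470) = 0 ft.
ISA temperature at 0 ft = 15 − 2 × (0/1000) = 15°C.
ISA deviation = 34 − 15 = +19°C.
Density altitude = 0 + 120 × (19) = 2280 ft.

2280 ft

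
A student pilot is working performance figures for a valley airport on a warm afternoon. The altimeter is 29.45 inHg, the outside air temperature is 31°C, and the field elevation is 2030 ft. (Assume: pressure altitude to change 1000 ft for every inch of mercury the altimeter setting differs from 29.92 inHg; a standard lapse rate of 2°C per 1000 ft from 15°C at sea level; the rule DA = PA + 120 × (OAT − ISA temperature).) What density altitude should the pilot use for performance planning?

Pressure altitude = 2030 + (29.92 − 29.45) × 1000 = 2030 + (+470) = 2500 ft.
ISA temperature at 2500 ft = 15 − 2 × (2500/1000) = 10°C.
ISA deviation = 31 − 10 = +21°C.
Density altitude = 2500 + 120 × (21) = 5020 ft.

5020 ft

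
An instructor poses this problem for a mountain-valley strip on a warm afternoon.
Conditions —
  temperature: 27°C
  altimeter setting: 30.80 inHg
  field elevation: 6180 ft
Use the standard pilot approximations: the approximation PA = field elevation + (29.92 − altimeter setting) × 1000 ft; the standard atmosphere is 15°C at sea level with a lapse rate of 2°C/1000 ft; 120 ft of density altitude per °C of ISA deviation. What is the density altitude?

Pressure altitude = 6180 + (29.92 − 30.80) × 1000 = 6180 + (-880) = 5300 ft.
ISA temperature at 5300 ft = 15 − 2 × (5300/1000) = 4.4°C.
ISA deviation = 27 − 4.4 = +22.6°C.
Density altitude = 5300 + 120 × (22.6) = 8012 ft.

8012 ft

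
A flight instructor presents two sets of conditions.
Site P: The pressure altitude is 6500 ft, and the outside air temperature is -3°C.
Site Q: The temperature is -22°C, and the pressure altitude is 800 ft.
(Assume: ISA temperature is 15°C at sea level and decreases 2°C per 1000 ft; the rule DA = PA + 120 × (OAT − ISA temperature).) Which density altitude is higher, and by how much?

Site P: ISA temp = 2°C, deviation -5°C, DA = 6500 + 120 × (-5) = 5900 ft.
Site Q: ISA temp = 13.4°C, deviation -35.4°C, DA = 800 + 120 × (-35.4) = -3448 ft.
Site P is higher by 5900 − (-3448) = 9348 ft.

Site P by 9348 ft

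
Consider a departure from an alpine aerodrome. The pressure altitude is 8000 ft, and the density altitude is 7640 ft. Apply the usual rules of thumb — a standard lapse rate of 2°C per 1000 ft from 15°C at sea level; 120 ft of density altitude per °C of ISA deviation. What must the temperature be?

Density altitude − pressure altitude = 7640 − 8000 = -360 ft.
At 120 ft/°C that is an ISA deviation of -360/120 = -3°C.
ISA temperature at 8000 ft = 15 − 2 × (8000/1000) = -1°C.
OAT = ISA + deviation = -1 + (-3) = -4°C.

-4°C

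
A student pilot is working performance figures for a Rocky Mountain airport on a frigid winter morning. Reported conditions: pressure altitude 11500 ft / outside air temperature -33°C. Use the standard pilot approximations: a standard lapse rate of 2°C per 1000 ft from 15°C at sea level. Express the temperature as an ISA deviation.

ISA-25°C

ISA temperature at 11500 ft = 15 − 2 × (11500/1000) = -8°C.
Deviation = OAT − ISA = -33 − (-8) = -25°C.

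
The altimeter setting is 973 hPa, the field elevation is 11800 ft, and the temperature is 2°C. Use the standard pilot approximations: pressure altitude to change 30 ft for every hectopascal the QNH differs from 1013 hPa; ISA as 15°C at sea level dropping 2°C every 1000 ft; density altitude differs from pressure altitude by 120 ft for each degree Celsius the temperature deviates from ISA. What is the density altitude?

14560 ft

Pressure altitude = 11800 + (1013 − 973) × 30 = 11800 + (+1200) = 13000 ft.
ISA temperature at 13000 ft = 15 − 2 × (13000/1000) = -11°C.
ISA deviation = 2 − (-11) = +13°C.
Density altitude = 13000 + 120 × (13) = 14560 ft.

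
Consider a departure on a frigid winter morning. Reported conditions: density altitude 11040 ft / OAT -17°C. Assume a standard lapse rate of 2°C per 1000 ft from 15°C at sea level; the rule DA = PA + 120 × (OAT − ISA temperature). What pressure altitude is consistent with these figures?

DA = PA + 120 × (OAT − (15 − 2·PA/1000)) = PA + 120·OAT − 1800 + 0.24·PA = 1.24·PA + 120·OAT − 1800.
So 1.24·PA = 11040 − 120 × (-17) + 1800 = 14880.
PA = 14880 / 1.24 = 12000 ft.

12000 ft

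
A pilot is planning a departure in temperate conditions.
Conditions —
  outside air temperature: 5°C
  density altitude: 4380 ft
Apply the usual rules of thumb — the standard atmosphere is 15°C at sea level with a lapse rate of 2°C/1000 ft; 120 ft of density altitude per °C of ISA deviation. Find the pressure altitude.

4500 ft

DA = PA + 120 × (OAT − (15 − 2·PA/1000)) = PA + 120·OAT − 1800 + 0.24·PA = 1.24·PA + 120·OAT − 1800.
So 1.24·PA = 4380 − 120 × 5 + 1800 = 5580.
PA = 5580 / 1.24 = 4500 ft.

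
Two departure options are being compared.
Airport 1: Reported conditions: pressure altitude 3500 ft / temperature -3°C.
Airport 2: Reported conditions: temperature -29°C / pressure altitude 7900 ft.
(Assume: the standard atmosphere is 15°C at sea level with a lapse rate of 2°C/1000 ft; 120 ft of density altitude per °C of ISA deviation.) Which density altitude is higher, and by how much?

Airport 2 by 2336 ft

Airport 1: ISA temp = 8°C, deviation -11°C, DA = 3500 + 120 × (-11) = 2180 ft.
Airport 2: ISA temp = -0.8°C, deviation -28.2°C, DA = 7900 + 120 × (-28.2) = 4516 ft.
Airport 2 is higher by 4516 − 2180 = 2336 ft.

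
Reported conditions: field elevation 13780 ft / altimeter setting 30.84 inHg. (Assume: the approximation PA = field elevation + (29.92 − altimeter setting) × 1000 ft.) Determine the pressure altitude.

12860 ft

Pressure correction = (29.92 − 30.84) × 1000 = -920 ft.
Pressure altitude = 13780 + (-920) = 12860 ft.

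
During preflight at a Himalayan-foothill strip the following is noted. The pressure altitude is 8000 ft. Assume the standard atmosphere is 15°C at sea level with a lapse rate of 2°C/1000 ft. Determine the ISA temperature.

ISA temperature = 15 − 2 × (8000/1000) = 15 − 16 = -1°C.

-1°C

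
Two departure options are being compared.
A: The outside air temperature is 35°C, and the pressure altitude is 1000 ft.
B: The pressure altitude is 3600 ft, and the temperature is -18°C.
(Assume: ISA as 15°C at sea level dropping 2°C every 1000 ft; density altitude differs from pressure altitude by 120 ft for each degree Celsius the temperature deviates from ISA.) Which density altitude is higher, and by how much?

A by 3136 ft

A: ISA temp = 13°C, deviation +22°C, DA = 1000 + 120 × 22 = 3640 ft.
B: ISA temp = 7.8°C, deviation -25.8°C, DA = 3600 + 120 × (-25.8) = 504 ft.
A is higher by 3640 − 504 = 3136 ft.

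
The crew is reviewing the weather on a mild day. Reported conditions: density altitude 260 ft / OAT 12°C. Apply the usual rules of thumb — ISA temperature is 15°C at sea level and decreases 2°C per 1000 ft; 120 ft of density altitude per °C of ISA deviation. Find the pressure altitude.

DA = PA + 120 × (OAT − (15 − 2·PA/1000)) = PA + 120·OAT − 1800 + 0.24·PA = 1.24·PA + 120·OAT − 1800.
So 1.24·PA = 260 − 120 × 12 + 1800 = 620.
PA = 620 / 1.24 = 500 ft.

500 ft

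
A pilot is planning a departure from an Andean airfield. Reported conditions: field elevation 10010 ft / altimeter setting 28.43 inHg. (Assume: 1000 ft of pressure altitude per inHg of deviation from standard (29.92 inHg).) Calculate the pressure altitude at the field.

11500 ft

Pressure correction = (29.92 − 28.43) × 1000 = +1490 ft.
Pressure altitude = 10010 + (+1490) = 11500 ft.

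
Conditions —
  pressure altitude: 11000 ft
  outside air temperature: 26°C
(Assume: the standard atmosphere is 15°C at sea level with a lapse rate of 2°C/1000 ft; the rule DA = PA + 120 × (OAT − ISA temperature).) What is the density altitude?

ISA temperature at 11000 ft = 15 − 2 × (11000/1000) = -7°C.
ISA deviation = 26 − (-7) = +33°C.
Density altitude = 11000 + 120 × (33) = 11000 + (+3960) = 14960 ft.

14960 ft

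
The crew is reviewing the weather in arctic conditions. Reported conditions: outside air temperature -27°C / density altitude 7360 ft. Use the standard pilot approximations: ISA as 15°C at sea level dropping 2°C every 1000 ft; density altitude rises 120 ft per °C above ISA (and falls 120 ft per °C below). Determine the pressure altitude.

10000 ft

DA = PA + 120 × (OAT − (15 − 2·PA/1000)) = PA + 120·OAT − 1800 + 0.24·PA = 1.24·PA + 120·OAT − 1800.
So 1.24·PA = 7360 − 120 × (-27) + 1800 = 12400.
PA = 12400 / 1.24 = 10000 ft.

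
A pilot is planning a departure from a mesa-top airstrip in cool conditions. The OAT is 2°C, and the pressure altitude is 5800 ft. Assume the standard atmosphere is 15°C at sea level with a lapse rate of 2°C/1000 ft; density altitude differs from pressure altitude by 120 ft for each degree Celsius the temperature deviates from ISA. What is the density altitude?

5632 ft

ISA temperature at 5800 ft = 15 − 2 × (5800/1000) = 3.4°C.
ISA deviation = 2 − 3.4 = -1.4°C.
Density altitude = 5800 + 120 × (-1.4) = 5800 + (-168) = 5632 ft.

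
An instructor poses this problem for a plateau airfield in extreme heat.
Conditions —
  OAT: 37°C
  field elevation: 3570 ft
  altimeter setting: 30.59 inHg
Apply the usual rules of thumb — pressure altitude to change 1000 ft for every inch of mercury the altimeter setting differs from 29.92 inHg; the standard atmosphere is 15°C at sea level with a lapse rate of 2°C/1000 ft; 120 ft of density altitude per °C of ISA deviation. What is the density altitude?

6236 ft

Pressure altitude = 3570 + (29.92 − 30.59) × 1000 = 3570 + (-670) = 2900 ft.
ISA temperature at 2900 ft = 15 − 2 × (2900/1000) = 9.2°C.
ISA deviation = 37 − 9.2 = +27.8°C.
Density altitude = 2900 + 120 × (27.8) = 6236 ft.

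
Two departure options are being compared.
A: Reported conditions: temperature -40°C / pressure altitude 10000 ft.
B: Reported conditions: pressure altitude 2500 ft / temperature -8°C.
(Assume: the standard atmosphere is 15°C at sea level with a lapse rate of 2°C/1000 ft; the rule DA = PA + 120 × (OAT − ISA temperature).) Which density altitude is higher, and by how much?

A by 5460 ft

A: ISA temp = -5°C, deviation -35°C, DA = 10000 + 120 × (-35) = 5800 ft.
B: ISA temp = 10°C, deviation -18°C, DA = 2500 + 120 × (-18) = 340 ft.
A is higher by 5800 − 340 = 5460 ft.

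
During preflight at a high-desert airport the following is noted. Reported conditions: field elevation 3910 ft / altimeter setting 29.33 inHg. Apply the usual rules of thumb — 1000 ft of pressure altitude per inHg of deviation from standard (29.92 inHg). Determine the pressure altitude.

Pressure correction = (29.92 − 29.33) × 1000 = +590 ft.
Pressure altitude = 3910 + (+590) = 4500 ft.

4500 ft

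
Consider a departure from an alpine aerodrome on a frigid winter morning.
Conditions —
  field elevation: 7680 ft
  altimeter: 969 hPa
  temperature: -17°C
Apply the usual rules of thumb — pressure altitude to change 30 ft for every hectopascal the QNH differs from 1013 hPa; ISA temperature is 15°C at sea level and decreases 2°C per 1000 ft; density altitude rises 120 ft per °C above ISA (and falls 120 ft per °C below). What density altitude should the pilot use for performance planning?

Pressure altitude = 7680 + (1013 − 969) × 30 = 7680 + (+1320) = 9000 ft.
ISA temperature at 9000 ft = 15 − 2 × (9000/1000) = -3°C.
ISA deviation = -17 − (-3) = -14°C.
Density altitude = 9000 + 120 × (-14) = 7320 ft.

7320 ft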